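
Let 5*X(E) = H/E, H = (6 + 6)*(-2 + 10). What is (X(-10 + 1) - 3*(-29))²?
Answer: 1620529/225 ≈ 7202.4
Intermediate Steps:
H = 96 (H = 12*8 = 96)
X(E) = 96/(5*E) (X(E) = (96/E)/5 = 96/(5*E))
(X(-10 + 1) - 3*(-29))² = (96/(5*(-10 + 1)) - 3*(-29))² = ((96/5)/(-9) + 87)² = ((96/5)*(-⅑) + 87)² = (-32/15 + 87)² = (1273/15)² = 1620529/225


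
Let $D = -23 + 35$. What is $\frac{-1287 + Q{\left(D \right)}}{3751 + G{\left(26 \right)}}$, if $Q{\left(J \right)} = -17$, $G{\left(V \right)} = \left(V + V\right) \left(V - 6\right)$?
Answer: $- \frac{1304}{4791} \approx -0.27218$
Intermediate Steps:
$G{\left(V \right)} = 2 V \left(-6 + V\right)$
$D = 12$
$\frac{-1287 + Q{\left(D \right)}}{3751 + G{\left(26 \right)}} = \frac{-1287 - 17}{3751 + 2 \cdot 26 \left(-6 + 26\right)} = - \frac{1304}{3751 + 2 \cdot 26 \cdot 20} = - \frac{1304}{3751 + 1040} = - \frac{1304}{4791}$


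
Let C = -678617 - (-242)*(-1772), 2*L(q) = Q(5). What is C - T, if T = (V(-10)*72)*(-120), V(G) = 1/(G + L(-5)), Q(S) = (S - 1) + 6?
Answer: -1109169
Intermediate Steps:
Q(S) = 5 + S (Q(S) = (-1 + S) + 6 = 5 + S)
L(q) = 5 (L(q) = (5 + 5)/2 = (½)*10 = 5)
V(G) = 1/(5 + G) (V(G) = 1/(G + 5) = 1/(5 + G))
T = 1728 (T = (72/(5 - 10))*(-120) = (72/(-5))*(-120) = -⅕*72*(-120) = -72/5*(-120) = 1728)
C = -1107441 (C = -678617 - 1*428824 = -678617 - 428824 = -1107441)
C - T = -1107441 - 1*1728 = -1107441 - 1728 = -1109169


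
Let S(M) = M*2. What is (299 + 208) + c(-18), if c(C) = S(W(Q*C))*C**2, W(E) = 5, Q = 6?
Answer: 3747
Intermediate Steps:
S(M) = 2*M
c(C) = 10*C**2 (c(C) = (2*5)*C**2 = 10*C**2)
(299 + 208) + c(-18) = (299 + 208) + 10*(-18)**2 = 507 + 10*324 = 507 + 3240 = 3747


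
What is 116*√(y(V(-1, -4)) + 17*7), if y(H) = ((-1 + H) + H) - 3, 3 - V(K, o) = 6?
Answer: 116*√109 ≈ 1211.1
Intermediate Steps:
V(K, o) = -3 (V(K, o) = 3 - 1*6 = 3 - 6 = -3)
y(H) = -4 + 2*H (y(H) = (-1 + 2*H) - 3 = -4 + 2*H)
116*√(y(V(-1, -4)) + 17*7) = 116*√((-4 + 2*(-3)) + 17*7) = 116*√((-4 - 6) + 119) = 116*√(-10 + 119) = 116*√109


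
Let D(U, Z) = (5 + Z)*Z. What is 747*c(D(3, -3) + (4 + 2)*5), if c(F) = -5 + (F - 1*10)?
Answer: 6723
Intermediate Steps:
D(U, Z) = Z*(5 + Z)
c(F) = -15 + F (c(F) = -5 + (F - 10) = -5 + (-10 + F) = -15 + F)
747*c(D(3, -3) + (4 + 2)*5) = 747*(-15 + (-3*(5 - 3) + (4 + 2)*5)) = 747*(-15 + (-3*2 + 6*5)) = 747*(-15 + (-6 + 30)) = 747*(-15 + 24) = 747*9 = 6723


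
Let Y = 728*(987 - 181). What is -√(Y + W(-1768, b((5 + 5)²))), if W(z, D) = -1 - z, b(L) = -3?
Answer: -√588535 ≈ -767.16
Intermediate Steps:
Y = 586768 (Y = 728*806 = 586768)
-√(Y + W(-1768, b((5 + 5)²))) = -√(586768 + (-1 - 1*(-1768))) = -√(586768 + (-1 + 1768)) = -√(586768 + 1767) = -√588535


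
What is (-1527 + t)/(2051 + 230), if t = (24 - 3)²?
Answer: -1086/2281 ≈ -0.47611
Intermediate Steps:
t = 441 (t = 21² = 441)
(-1527 + t)/(2051 + 230) = (-1527 + 441)/(2051 + 230) = -1086/2281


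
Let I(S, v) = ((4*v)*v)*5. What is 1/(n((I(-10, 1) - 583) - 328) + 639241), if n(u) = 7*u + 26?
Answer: 1/633030 ≈ 1.5797e-6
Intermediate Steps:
I(S, v) = 20*v² (I(S, v) = (4*v²)*5 = 20*v²)
n(u) = 26 + 7*u
1/(n((I(-10, 1) - 583) - 328) + 639241) = 1/((26 + 7*((20*1² - 583) - 328)) + 639241) = 1/((26 + 7*((20*1 - 583) - 328)) + 639241) = 1/((26 + 7*((20 - 583) - 328)) + 639241) = 1/((26 + 7*(-563 - 328)) + 639241) = 1/((26 + 7*(-891)) + 639241) = 1/((26 - 6237) + 639241) = 1/(-6211 + 639241) = 1/633030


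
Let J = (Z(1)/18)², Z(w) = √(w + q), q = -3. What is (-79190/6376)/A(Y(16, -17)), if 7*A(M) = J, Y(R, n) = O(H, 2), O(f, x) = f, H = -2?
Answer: 22450365/1594 ≈ 14084.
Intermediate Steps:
Z(w) = √(-3 + w) (Z(w) = √(w - 3) = √(-3 + w))
Y(R, n) = -2
J = -1/162 (J = (√(-3 + 1)/18)² = (√(-2)*(1/18))² = ((I*√2)*(1/18))² = (I*√2/18)² = -1/162 ≈ -0.0061728)
A(M) = -1/1134 (A(M) = (⅐)*(-1/162) = -1/1134)
(-79190/6376)/A(Y(16, -17)) = (-79190/6376)/(-1/1134) = -79190*1/6376*(-1134) = -39595/3188*(-1134) = 22450365/1594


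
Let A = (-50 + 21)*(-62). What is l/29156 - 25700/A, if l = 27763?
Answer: -349695663/26211244 ≈ -13.341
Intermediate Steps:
A = 1798 (A = -29*(-62) = 1798)
l/29156 - 25700/A = 27763/29156 - 25700/1798 = 27763*(1/29156) - 25700*1/1798 = 27763/29156 - 12850/899 = -349695663/26211244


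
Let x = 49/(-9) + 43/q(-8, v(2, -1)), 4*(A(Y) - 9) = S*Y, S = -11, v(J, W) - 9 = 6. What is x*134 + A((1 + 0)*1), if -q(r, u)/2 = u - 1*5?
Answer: -182053/180 ≈ -1011.4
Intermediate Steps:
v(J, W) = 15 (v(J, W) = 9 + 6 = 15)
q(r, u) = 10 - 2*u (q(r, u) = -2*(u - 1*5) = -2*(u - 5) = -2*(-5 + u) = 10 - 2*u)
A(Y) = 9 - 11*Y/4 (A(Y) = 9 + (-11*Y)/4 = 9 - 11*Y/4)
x = -1367/180 (x = 49/(-9) + 43/(10 - 2*15) = 49*(-⅑) + 43/(10 - 30) = -49/9 + 43/(-20) = -49/9 + 43*(-1/20) = -49/9 - 43/20 = -1367/180 ≈ -7.5944)
x*134 + A((1 + 0)*1) = -1367/180*134 + (9 - 11*(1 + 0)/4) = -91589/90 + (9 - 11/4) = -91589/90 + 25/4 = -182053/180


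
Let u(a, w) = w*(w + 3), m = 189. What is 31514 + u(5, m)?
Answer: 67802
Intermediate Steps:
u(a, w) = w*(3 + w)
31514 + u(5, m) = 31514 + 189*(3 + 189) = 31514 + 189*192 = 31514 + 36288 = 67802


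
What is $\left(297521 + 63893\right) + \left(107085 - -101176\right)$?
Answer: $569675$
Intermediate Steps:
$\left(297521 + 63893\right) + \left(107085 - -101176\right) = 361414 + \left(107085 + 101176\right) = 361414 + 208261 = 569675$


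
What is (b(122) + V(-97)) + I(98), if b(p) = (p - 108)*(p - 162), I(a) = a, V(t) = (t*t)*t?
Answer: -913135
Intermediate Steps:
V(t) = t³ (V(t) = t²*t = t³)
b(p) = (-162 + p)*(-108 + p) (b(p) = (-108 + p)*(-162 + p) = (-162 + p)*(-108 + p))
(b(122) + V(-97)) + I(98) = ((17496 + 122² - 270*122) + (-97)³) + 98 = ((17496 + 14884 - 32940) - 912673) + 98 = (-560 - 912673) + 98 = -913233 + 98 = -913135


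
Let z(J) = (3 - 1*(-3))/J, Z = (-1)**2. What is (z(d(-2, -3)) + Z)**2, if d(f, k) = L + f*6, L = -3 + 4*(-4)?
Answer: 625/961 ≈ 0.65036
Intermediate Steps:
L = -19 (L = -3 - 16 = -19)
d(f, k) = -19 + 6*f (d(f, k) = -19 + f*6 = -19 + 6*f)
Z = 1
z(J) = 6/J (z(J) = (3 + 3)/J = 6/J)
(z(d(-2, -3)) + Z)**2 = (6/(-19 + 6*(-2)) + 1)**2 = (6/(-19 - 12) + 1)**2 = (6/(-31) + 1)**2 = (6*(-1/31) + 1)**2 = (-6/31 + 1)**2 = (25/31)**2 = 625/961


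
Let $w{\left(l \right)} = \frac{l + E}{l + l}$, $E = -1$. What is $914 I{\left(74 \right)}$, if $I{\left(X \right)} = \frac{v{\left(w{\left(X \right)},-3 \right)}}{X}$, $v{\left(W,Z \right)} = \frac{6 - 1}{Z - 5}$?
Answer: $- \frac{2285}{296} \approx -7.7196$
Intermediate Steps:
$w{\left(l \right)} = \frac{-1 + l}{2 l}$ ($w{\left(l \right)} = \frac{l - 1}{l + l} = \frac{-1 + l}{2 l}$)
$v{\left(W,Z \right)} = \frac{5}{-5 + Z}$
$I{\left(X \right)} = - \frac{5}{8 X}$ ($I{\left(X \right)} = \frac{5 \frac{1}{-5 - 3}}{X} = \frac{5 \frac{1}{-8}}{X} = \frac{5 \left(- \frac{1}{8}\right)}{X} = - \frac{5}{8 X}$)
$914 I{\left(74 \right)} = 914 \left(- \frac{5}{8 \cdot 74}\right) = 914 \left(\left(- \frac{5}{8}\right) \frac{1}{74}\right) = 914 \left(- \frac{5}{592}\right) = - \frac{2285}{296}$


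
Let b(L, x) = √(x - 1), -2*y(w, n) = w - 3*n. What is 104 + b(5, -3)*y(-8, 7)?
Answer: 104 + 29*I ≈ 104.0 + 29.0*I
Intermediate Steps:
y(w, n) = -w/2 + 3*n/2 (y(w, n) = -(w - 3*n)/2 = -w/2 + 3*n/2)
b(L, x) = √(-1 + x)
104 + b(5, -3)*y(-8, 7) = 104 + √(-1 - 3)*(-½*(-8) + (3/2)*7) = 104 + √(-4)*(4 + 21/2) = 104 + (2*I)*(29/2) = 104 + 29*I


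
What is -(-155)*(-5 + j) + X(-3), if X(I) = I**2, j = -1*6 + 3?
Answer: -1231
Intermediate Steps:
j = -3 (j = -6 + 3 = -3)
-(-155)*(-5 + j) + X(-3) = -(-155)*(-5 - 3) + (-3)**2 = -(-155)*(-8) + 9 = -31*40 + 9 = -1240 + 9 = -1231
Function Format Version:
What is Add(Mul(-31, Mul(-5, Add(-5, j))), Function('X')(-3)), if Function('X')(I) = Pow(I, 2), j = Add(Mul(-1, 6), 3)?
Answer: -1231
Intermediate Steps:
j = -3 (j = Add(-6, 3) = -3)
Add(Mul(-31, Mul(-5, Add(-5, j))), Function('X')(-3)) = Add(Mul(-31, Mul(-5, Add(-5, -3))), Pow(-3, 2)) = Add(Mul(-31, Mul(-5, -8)), 9) = Add(Mul(-31, 40), 9) = Add(-1240, 9) = -1231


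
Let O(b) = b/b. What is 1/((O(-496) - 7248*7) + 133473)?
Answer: 1/82738 ≈ 1.2086e-5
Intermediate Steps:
O(b) = 1
1/((O(-496) - 7248*7) + 133473) = 1/((1 - 7248*7) + 133473) = 1/((1 - 50736) + 133473) = 1/(-50735 + 133473) = 1/82738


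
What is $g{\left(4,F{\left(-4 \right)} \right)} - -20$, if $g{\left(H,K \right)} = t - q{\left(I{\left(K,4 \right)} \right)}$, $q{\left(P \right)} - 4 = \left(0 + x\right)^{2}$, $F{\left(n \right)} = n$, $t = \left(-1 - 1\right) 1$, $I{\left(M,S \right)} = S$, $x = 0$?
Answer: $14$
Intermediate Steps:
$t = -2$ ($t = \left(-2\right) 1 = -2$)
$q{\left(P \right)} = 4$ ($q{\left(P \right)} = 4 + \left(0 + 0\right)^{2} = 4 + 0^{2} = 4 + 0 = 4$)
$g{\left(H,K \right)} = -6$ ($g{\left(H,K \right)} = -2 - 4 = -6$)
$g{\left(4,F{\left(-4 \right)} \right)} - -20 = -6 - -20 = -6 + 20 = 14$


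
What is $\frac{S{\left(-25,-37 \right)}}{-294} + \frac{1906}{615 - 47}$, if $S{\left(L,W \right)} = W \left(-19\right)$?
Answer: $\frac{40265}{41748} \approx 0.96448$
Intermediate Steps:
$S{\left(L,W \right)} = - 19 W$
$\frac{S{\left(-25,-37 \right)}}{-294} + \frac{1906}{615 - 47} = \frac{\left(-19\right) \left(-37\right)}{-294} + \frac{1906}{615 - 47} = 703 \left(- \frac{1}{294}\right) + \frac{1906}{615 - 47} = - \frac{703}{294} + \frac{1906}{568} = - \frac{703}{294} + 1906 \cdot \frac{1}{568} = - \frac{703}{294} + \frac{953}{284} = \frac{40265}{41748}$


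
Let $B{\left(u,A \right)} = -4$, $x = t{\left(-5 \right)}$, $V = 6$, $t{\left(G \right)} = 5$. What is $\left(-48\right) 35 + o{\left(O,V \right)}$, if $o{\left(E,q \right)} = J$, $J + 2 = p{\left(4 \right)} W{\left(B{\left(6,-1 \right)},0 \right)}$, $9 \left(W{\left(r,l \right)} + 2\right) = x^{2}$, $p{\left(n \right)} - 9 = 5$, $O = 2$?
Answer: $- \frac{15040}{9} \approx -1671.1$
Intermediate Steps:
$p{\left(n \right)} = 14$ ($p{\left(n \right)} = 9 + 5 = 14$)
$x = 5$
$W{\left(r,l \right)} = \frac{7}{9}$ ($W{\left(r,l \right)} = -2 + \frac{5^{2}}{9} = -2 + \frac{1}{9} \cdot 25 = -2 + \frac{25}{9} = \frac{7}{9}$)
$J = \frac{80}{9}$ ($J = -2 + 14 \cdot \frac{7}{9} = -2 + \frac{98}{9} = \frac{80}{9} \approx 8.8889$)
$o{\left(E,q \right)} = \frac{80}{9}$
$\left(-48\right) 35 + o{\left(O,V \right)} = \left(-48\right) 35 + \frac{80}{9} = -1680 + \frac{80}{9} = - \frac{15040}{9}$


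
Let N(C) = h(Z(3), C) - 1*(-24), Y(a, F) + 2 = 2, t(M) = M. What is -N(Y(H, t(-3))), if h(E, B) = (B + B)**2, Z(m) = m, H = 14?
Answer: -24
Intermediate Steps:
Y(a, F) = 0 (Y(a, F) = -2 + 2 = 0)
h(E, B) = 4*B**2 (h(E, B) = (2*B)**2 = 4*B**2)
N(C) = 24 + 4*C**2 (N(C) = 4*C**2 - 1*(-24) = 4*C**2 + 24 = 24 + 4*C**2)
-N(Y(H, t(-3))) = -(24 + 4*0**2) = -(24 + 4*0) = -(24 + 0) = -1*24 = -24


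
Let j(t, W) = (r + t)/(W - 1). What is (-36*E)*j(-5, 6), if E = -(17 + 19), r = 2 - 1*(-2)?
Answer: -1296/5 ≈ -259.20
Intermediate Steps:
r = 4 (r = 2 + 2 = 4)
j(t, W) = (4 + t)/(-1 + W) (j(t, W) = (4 + t)/(W - 1) = (4 + t)/(-1 + W))
E = -36 (E = -1*36 = -36)
(-36*E)*j(-5, 6) = (-36*(-36))*((4 - 5)/(-1 + 6)) = 1296*(-1/5) = 1296*((⅕)*(-1)) = 1296*(-⅕) = -1296/5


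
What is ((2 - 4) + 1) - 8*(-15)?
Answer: 119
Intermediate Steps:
((2 - 4) + 1) - 8*(-15) = (-2 + 1) + 120 = -1 + 120 = 119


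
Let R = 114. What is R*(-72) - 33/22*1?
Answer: -16419/2 ≈ -8209.5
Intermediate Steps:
R*(-72) - 33/22*1 = 114*(-72) - 33/22*1 = -8208 - 33*1/22*1 = -8208 - 3/2*1 = -8208 - 3/2 = -16419/2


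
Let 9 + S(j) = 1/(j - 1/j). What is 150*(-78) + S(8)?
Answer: -737659/63 ≈ -11709.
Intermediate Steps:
S(j) = -9 + 1/(j - 1/j)
150*(-78) + S(8) = 150*(-78) + (9 + 8 - 9*8²)/(-1 + 8²) = -11700 + (9 + 8 - 9*64)/(-1 + 64) = -11700 + (9 + 8 - 576)/63 = -11700 + (1/63)*(-559) = -11700 - 559/63 = -737659/63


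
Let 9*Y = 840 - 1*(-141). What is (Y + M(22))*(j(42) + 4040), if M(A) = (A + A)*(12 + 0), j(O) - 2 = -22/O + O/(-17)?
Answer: 131215175/51 ≈ 2.5728e+6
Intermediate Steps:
j(O) = 2 - 22/O - O/17 (j(O) = 2 + (-22/O + O/(-17)) = 2 + (-22/O + O*(-1/17)) = 2 + (-22/O - O/17) = 2 - 22/O - O/17)
M(A) = 24*A (M(A) = (2*A)*12 = 24*A)
Y = 109 (Y = (840 - 1*(-141))/9 = (840 + 141)/9 = (⅑)*981 = 109)
(Y + M(22))*(j(42) + 4040) = (109 + 24*22)*((2 - 22/42 - 1/17*42) + 4040) = (109 + 528)*((2 - 22*1/42 - 42/17) + 4040) = 637*((2 - 11/21 - 42/17) + 4040) = 637*(-355/357 + 4040) = 637*(1441925/357) = 131215175/51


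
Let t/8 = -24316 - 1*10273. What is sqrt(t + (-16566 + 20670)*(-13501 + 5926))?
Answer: 4*I*sqrt(1960282) ≈ 5600.4*I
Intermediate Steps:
t = -276712 (t = 8*(-24316 - 1*10273) = 8*(-24316 - 10273) = 8*(-34589) = -276712)
sqrt(t + (-16566 + 20670)*(-13501 + 5926)) = sqrt(-276712 + (-16566 + 20670)*(-13501 + 5926)) = sqrt(-276712 + 4104*(-7575)) = sqrt(-276712 - 31087800) = sqrt(-31364512) = 4*I*sqrt(1960282)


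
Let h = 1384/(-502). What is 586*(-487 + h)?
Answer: -72036394/251 ≈ -2.8700e+5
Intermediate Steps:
h = -692/251 (h = 1384*(-1/502) = -692/251 ≈ -2.7570)
586*(-487 + h) = 586*(-487 - 692/251) = 586*(-122929/251) = -72036394/251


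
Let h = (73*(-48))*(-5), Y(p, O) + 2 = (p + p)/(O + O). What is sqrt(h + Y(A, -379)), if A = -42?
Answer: 2*sqrt(629079739)/379 ≈ 132.36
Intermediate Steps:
Y(p, O) = -2 + p/O (Y(p, O) = -2 + (p + p)/(O + O) = -2 + (2*p)/((2*O)) = -2 + (2*p)*(1/(2*O)) = -2 + p/O)
h = 17520 (h = -3504*(-5) = 17520)
sqrt(h + Y(A, -379)) = sqrt(17520 + (-2 - 42/(-379))) = sqrt(17520 + (-2 - 42*(-1/379))) = sqrt(17520 + (-2 + 42/379)) = sqrt(17520 - 716/379) = sqrt(6639364/379) = 2*sqrt(629079739)/379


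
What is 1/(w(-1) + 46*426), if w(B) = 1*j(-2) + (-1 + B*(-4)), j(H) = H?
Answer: 1/19597 ≈ 5.1028e-5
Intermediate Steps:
w(B) = -3 - 4*B (w(B) = 1*(-2) + (-1 + B*(-4)) = -2 + (-1 - 4*B) = -3 - 4*B)
1/(w(-1) + 46*426) = 1/((-3 - 4*(-1)) + 46*426) = 1/((-3 + 4) + 19596) = 1/(1 + 19596) = 1/19597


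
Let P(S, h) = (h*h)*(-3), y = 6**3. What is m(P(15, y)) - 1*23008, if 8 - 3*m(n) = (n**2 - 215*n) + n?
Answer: -19621063192/3 ≈ -6.5404e+9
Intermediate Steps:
y = 216
P(S, h) = -3*h**2 (P(S, h) = h**2*(-3) = -3*h**2)
m(n) = 8/3 - n**2/3 + 214*n/3 (m(n) = 8/3 - ((n**2 - 215*n) + n)/3 = 8/3 - (n**2 - 214*n)/3 = 8/3 + (-n**2/3 + 214*n/3) = 8/3 - n**2/3 + 214*n/3)
m(P(15, y)) - 1*23008 = (8/3 - (-3*216**2)**2/3 + 214*(-3*216**2)/3) - 1*23008 = (8/3 - (-3*46656)**2/3 + 214*(-3*46656)/3) - 23008 = (8/3 - 1/3*(-139968)**2 + (214/3)*(-139968)) - 23008 = (8/3 - 1/3*19591041024 - 9984384) - 23008 = (8/3 - 6530347008 - 9984384) - 23008 = -19620994168/3 - 23008 = -19621063192/3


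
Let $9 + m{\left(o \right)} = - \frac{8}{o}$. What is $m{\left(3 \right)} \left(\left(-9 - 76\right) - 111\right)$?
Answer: $\frac{6860}{3} \approx 2286.7$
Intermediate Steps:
$m{\left(o \right)} = -9 - \frac{8}{o}$
$m{\left(3 \right)} \left(\left(-9 - 76\right) - 111\right) = \left(-9 - \frac{8}{3}\right) \left(\left(-9 - 76\right) - 111\right) = \left(-9 - \frac{8}{3}\right) \left(-85 - 111\right) = \left(-9 - \frac{8}{3}\right) \left(-196\right) = \left(- \frac{35}{3}\right) \left(-196\right) = \frac{6860}{3}$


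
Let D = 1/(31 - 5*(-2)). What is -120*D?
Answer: -120/41 ≈ -2.9268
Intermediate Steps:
D = 1/41 (D = 1/(31 + 10) = 1/41 ≈ 0.024390)
-120*D = -120*1/41 = -120/41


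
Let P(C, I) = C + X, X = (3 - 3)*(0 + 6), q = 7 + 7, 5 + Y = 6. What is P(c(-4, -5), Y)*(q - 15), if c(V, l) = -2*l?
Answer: -10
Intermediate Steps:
Y = 1 (Y = -5 + 6 = 1)
q = 14
X = 0 (X = 0*6 = 0)
P(C, I) = C (P(C, I) = C + 0 = C)
P(c(-4, -5), Y)*(q - 15) = (-2*(-5))*(14 - 15) = 10*(-1) = -10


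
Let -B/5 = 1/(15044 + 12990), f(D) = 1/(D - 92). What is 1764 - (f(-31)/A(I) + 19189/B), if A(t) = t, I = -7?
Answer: 463177744801/4305 ≈ 1.0759e+8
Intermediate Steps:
f(D) = 1/(-92 + D)
B = -5/28034 (B = -5/(15044 + 12990) = -5/28034 ≈ -0.00017835)
1764 - (f(-31)/A(I) + 19189/B) = 1764 - (1/(-92 - 31*(-7)) + 19189/(-5/28034)) = 1764 - (-⅐/(-123) + 19189*(-28034/5)) = 1764 - (-1/123*(-⅐) - 537944426/5) = 1764 - (1/861 - 537944426/5) = 1764 - 1*(-463170150781/4305) = 1764 + 463170150781/4305 = 463177744801/4305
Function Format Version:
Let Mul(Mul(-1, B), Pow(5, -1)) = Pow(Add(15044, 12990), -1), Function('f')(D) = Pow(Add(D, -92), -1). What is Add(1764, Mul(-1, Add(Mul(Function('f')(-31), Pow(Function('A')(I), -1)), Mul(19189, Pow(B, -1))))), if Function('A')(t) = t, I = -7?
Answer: Rational(463177744801, 4305) ≈ 1.0759e+8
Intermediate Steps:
Function('f')(D) = Pow(Add(-92, D), -1)
B = Rational(-5, 28034) (B = Mul(-5, Pow(Add(15044, 12990), -1)) = Mul(-5, Pow(28034, -1)) = Mul(-5, Rational(1, 28034)) = Rational(-5, 28034) ≈ -0.00017835)
Add(1764, Mul(-1, Add(Mul(Function('f')(-31), Pow(Function('A')(I), -1)), Mul(19189, Pow(B, -1))))) = Add(1764, Mul(-1, Add(Mul(Pow(Add(-92, -31), -1), Pow(-7, -1)), Mul(19189, Pow(Rational(-5, 28034), -1))))) = Add(1764, Mul(-1, Add(Mul(Pow(-123, -1), Rational(-1, 7)), Mul(19189, Rational(-28034, 5))))) = Add(1764, Mul(-1, Add(Mul(Rational(-1, 123), Rational(-1, 7)), Rational(-537944426, 5)))) = Add(1764, Mul(-1, Add(Rational(1, 861), Rational(-537944426, 5)))) = Add(1764, Mul(-1, Rational(-463170150781, 4305))) = Add(1764, Rational(463170150781, 4305)) = Rational(463177744801, 4305)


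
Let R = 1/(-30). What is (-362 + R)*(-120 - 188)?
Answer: 1672594/15 ≈ 1.1151e+5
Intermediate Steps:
R = -1/30 ≈ -0.033333
(-362 + R)*(-120 - 188) = (-362 - 1/30)*(-120 - 188) = -10861/30*(-308) = 1672594/15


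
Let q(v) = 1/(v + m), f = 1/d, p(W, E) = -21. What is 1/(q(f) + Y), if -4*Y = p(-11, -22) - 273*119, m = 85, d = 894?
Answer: 75991/617579751 ≈ 0.00012305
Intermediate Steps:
f = 1/894 ≈ 0.0011186
q(v) = 1/(85 + v) (q(v) = 1/(v + 85) = 1/(85 + v))
Y = 8127 (Y = -(-21 - 273*119)/4 = -(-21 - 32487)/4 = -¼*(-32508) = 8127)
1/(q(f) + Y) = 1/(1/(85 + 1/894) + 8127) = 1/(1/(75991/894) + 8127) = 1/(894/75991 + 8127) = 1/(617579751/75991) = 75991/617579751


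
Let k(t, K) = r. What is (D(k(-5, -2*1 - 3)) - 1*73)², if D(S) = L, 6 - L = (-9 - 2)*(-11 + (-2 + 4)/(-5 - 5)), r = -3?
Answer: 904401/25 ≈ 36176.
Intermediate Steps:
L = -586/5 (L = 6 - (-9 - 2)*(-11 + (-2 + 4)/(-5 - 5)) = 6 - (-11)*(-11 + 2/(-10)) = 6 - (-11)*(-11 + 2*(-⅒)) = 6 - (-11)*(-11 - ⅕) = 6 - (-11)*(-56)/5 = 6 - 1*616/5 = 6 - 616/5 = -586/5 ≈ -117.20)
k(t, K) = -3
D(S) = -586/5
(D(k(-5, -2*1 - 3)) - 1*73)² = (-586/5 - 1*73)² = (-586/5 - 73)² = (-951/5)² = 904401/25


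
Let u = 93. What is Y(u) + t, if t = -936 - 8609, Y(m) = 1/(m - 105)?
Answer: -114541/12 ≈ -9545.1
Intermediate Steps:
Y(m) = 1/(-105 + m)
t = -9545
Y(u) + t = 1/(-105 + 93) - 9545 = 1/(-12) - 9545 = -1/12 - 9545 = -114541/12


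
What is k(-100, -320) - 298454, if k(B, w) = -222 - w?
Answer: -298356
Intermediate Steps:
k(-100, -320) - 298454 = (-222 - 1*(-320)) - 298454 = (-222 + 320) - 298454 = 98 - 298454 = -298356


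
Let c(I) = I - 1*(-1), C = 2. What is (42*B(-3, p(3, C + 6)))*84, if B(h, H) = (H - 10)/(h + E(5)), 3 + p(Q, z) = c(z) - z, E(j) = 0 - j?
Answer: 5292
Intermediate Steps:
E(j) = -j
c(I) = 1 + I (c(I) = I + 1 = 1 + I)
p(Q, z) = -2 (p(Q, z) = -3 + ((1 + z) - z) = -3 + 1 = -2)
B(h, H) = (-10 + H)/(-5 + h) (B(h, H) = (H - 10)/(h - 1*5) = (-10 + H)/(h - 5) = (-10 + H)/(-5 + h))
(42*B(-3, p(3, C + 6)))*84 = (42*((-10 - 2)/(-5 - 3)))*84 = (42*(-12/(-8)))*84 = (42*(-⅛*(-12)))*84 = (42*(3/2))*84 = 63*84 = 5292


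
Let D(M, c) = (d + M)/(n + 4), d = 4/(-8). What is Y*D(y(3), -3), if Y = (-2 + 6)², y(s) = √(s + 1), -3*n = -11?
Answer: 72/23 ≈ 3.1304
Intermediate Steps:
n = 11/3 (n = -⅓*(-11) = 11/3 ≈ 3.6667)
y(s) = √(1 + s)
d = -½ (d = 4*(-⅛) = -½ ≈ -0.50000)
D(M, c) = -3/46 + 3*M/23 (D(M, c) = (-½ + M)/(11/3 + 4) = (-½ + M)/(23/3) = (-½ + M)*(3/23) = -3/46 + 3*M/23)
Y = 16 (Y = 4² = 16)
Y*D(y(3), -3) = 16*(-3/46 + 3*√(1 + 3)/23) = 16*(-3/46 + 3*√4/23) = 16*(-3/46 + (3/23)*2) = 16*(-3/46 + 6/23) = 16*(9/46) = 72/23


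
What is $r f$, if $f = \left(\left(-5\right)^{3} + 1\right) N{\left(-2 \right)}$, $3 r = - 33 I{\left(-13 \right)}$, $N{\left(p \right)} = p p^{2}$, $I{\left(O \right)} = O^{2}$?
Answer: $-1844128$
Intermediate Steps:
$N{\left(p \right)} = p^{3}$
$r = -1859$ ($r = \frac{\left(-33\right) \left(-13\right)^{2}}{3} = \frac{\left(-33\right) 169}{3} = \frac{1}{3} \left(-5577\right) = -1859$)
$f = 992$ ($f = \left(\left(-5\right)^{3} + 1\right) \left(-2\right)^{3} = \left(-125 + 1\right) \left(-8\right) = \left(-124\right) \left(-8\right) = 992$)
$r f = \left(-1859\right) 992 = -1844128$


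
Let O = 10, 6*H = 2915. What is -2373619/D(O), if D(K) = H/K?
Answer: -28483428/583 ≈ -48857.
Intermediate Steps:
H = 2915/6 (H = (⅙)*2915 = 2915/6 ≈ 485.83)
D(K) = 2915/(6*K)
-2373619/D(O) = -2373619/((2915/6)/10) = -2373619/((2915/6)*(⅒)) = -2373619/583/12 = -2373619*12/583 = -28483428/583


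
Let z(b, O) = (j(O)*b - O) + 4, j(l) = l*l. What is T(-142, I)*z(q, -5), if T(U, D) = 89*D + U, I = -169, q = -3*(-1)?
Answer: -1275372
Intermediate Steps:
q = 3
j(l) = l**2
z(b, O) = 4 - O + b*O**2 (z(b, O) = (O**2*b - O) + 4 = (b*O**2 - O) + 4 = (-O + b*O**2) + 4 = 4 - O + b*O**2)
T(U, D) = U + 89*D
T(-142, I)*z(q, -5) = (-142 + 89*(-169))*(4 - 1*(-5) + 3*(-5)**2) = (-142 - 15041)*(4 + 5 + 3*25) = -15183*(4 + 5 + 75) = -15183*84 = -1275372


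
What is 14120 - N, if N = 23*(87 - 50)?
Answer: 13269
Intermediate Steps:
N = 851 (N = 23*37 = 851)
14120 - N = 14120 - 1*851 = 14120 - 851 = 13269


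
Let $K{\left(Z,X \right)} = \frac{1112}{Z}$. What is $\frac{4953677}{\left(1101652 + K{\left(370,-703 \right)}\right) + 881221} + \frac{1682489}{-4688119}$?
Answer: $\frac{3679143136279326}{1719752354983259} \approx 2.1393$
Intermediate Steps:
$\frac{4953677}{\left(1101652 + K{\left(370,-703 \right)}\right) + 881221} + \frac{1682489}{-4688119} = \frac{4953677}{\left(1101652 + \frac{1112}{370}\right) + 881221} + \frac{1682489}{-4688119} = \frac{4953677}{\left(1101652 + 1112 \cdot \frac{1}{370}\right) + 881221} + 1682489 \left(- \frac{1}{4688119}\right) = \frac{4953677}{\left(1101652 + \frac{556}{185}\right) + 881221} - \frac{1682489}{4688119} = \frac{4953677}{\frac{203806176}{185} + 881221} - \frac{1682489}{4688119} = \frac{4953677}{\frac{366832061}{185}} - \frac{1682489}{4688119} = 4953677 \cdot \frac{185}{366832061} - \frac{1682489}{4688119} = \frac{916430245}{366832061} - \frac{1682489}{4688119} = \frac{3679143136279326}{1719752354983259}$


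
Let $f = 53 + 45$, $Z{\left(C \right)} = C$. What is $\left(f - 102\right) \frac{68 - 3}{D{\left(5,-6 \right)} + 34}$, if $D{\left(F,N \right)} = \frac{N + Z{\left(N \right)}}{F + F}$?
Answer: $- \frac{325}{41} \approx -7.9268$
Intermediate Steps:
$f = 98$
$D{\left(F,N \right)} = \frac{N}{F}$ ($D{\left(F,N \right)} = \frac{N + N}{F + F} = \frac{2 N}{2 F} = 2 N \frac{1}{2 F} = \frac{N}{F}$)
$\left(f - 102\right) \frac{68 - 3}{D{\left(5,-6 \right)} + 34} = \left(98 - 102\right) \frac{68 - 3}{- \frac{6}{5} + 34} = - 4 \frac{68 + \left(2 - 5\right)}{\left(-6\right) \frac{1}{5} + 34} = - 4 \frac{68 - 3}{- \frac{6}{5} + 34} = - 4 \frac{65}{\frac{164}{5}} = - 4 \cdot 65 \cdot \frac{5}{164} = \left(-4\right) \frac{325}{164} = - \frac{325}{41}$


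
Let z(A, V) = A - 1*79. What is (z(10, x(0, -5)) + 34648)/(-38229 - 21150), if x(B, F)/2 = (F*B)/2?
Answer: -34579/59379 ≈ -0.58234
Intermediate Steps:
x(B, F) = B*F (x(B, F) = 2*((F*B)/2) = 2*((B*F)*(½)) = 2*(B*F/2) = B*F)
z(A, V) = -79 + A (z(A, V) = A - 79 = -79 + A)
(z(10, x(0, -5)) + 34648)/(-38229 - 21150) = ((-79 + 10) + 34648)/(-38229 - 21150) = (-69 + 34648)/(-59379) = 34579*(-1/59379) = -34579/59379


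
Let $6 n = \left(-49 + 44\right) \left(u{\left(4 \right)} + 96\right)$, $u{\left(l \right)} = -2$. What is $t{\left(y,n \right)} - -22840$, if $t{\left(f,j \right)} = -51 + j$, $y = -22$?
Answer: $\frac{68132}{3} \approx 22711.0$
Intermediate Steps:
$n = - \frac{235}{3}$ ($n = \frac{\left(-49 + 44\right) \left(-2 + 96\right)}{6} = \frac{\left(-5\right) 94}{6} = \frac{1}{6} \left(-470\right) = - \frac{235}{3} \approx -78.333$)
$t{\left(y,n \right)} - -22840 = \left(-51 - \frac{235}{3}\right) - -22840 = - \frac{388}{3} + 22840 = \frac{68132}{3}$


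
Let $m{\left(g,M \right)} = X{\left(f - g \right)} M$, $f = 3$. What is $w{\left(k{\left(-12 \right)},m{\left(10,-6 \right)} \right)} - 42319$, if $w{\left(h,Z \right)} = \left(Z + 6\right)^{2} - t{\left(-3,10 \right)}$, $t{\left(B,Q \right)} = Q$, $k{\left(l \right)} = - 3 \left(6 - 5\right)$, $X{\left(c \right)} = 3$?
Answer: $-42185$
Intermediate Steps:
$k{\left(l \right)} = -3$ ($k{\left(l \right)} = \left(-3\right) 1 = -3$)
$m{\left(g,M \right)} = 3 M$
$w{\left(h,Z \right)} = -10 + \left(6 + Z\right)^{2}$ ($w{\left(h,Z \right)} = \left(Z + 6\right)^{2} - 10 = \left(6 + Z\right)^{2} - 10 = -10 + \left(6 + Z\right)^{2}$)
$w{\left(k{\left(-12 \right)},m{\left(10,-6 \right)} \right)} - 42319 = \left(-10 + \left(6 + 3 \left(-6\right)\right)^{2}\right) - 42319 = \left(-10 + \left(6 - 18\right)^{2}\right) - 42319 = \left(-10 + \left(-12\right)^{2}\right) - 42319 = \left(-10 + 144\right) - 42319 = 134 - 42319 = -42185$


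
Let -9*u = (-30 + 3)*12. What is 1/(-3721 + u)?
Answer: -1/3685 ≈ -0.00027137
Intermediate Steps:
u = 36 (u = -(-30 + 3)*12/9 = -(-3)*12 = -1/9*(-324) = 36)
1/(-3721 + u) = 1/(-3721 + 36) = 1/(-3685) = -1/3685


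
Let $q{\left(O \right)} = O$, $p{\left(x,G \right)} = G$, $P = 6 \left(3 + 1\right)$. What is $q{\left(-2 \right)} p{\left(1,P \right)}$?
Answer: $-48$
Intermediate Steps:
$P = 24$ ($P = 6 \cdot 4 = 24$)
$q{\left(-2 \right)} p{\left(1,P \right)} = \left(-2\right) 24 = -48$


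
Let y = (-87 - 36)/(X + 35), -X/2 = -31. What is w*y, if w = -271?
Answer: 33333/97 ≈ 343.64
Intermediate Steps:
X = 62 (X = -2*(-31) = 62)
y = -123/97 (y = (-87 - 36)/(62 + 35) = -123/97 ≈ -1.2680)
w*y = -271*(-123/97) = 33333/97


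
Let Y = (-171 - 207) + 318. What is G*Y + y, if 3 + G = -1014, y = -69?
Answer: 60951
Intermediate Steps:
Y = -60 (Y = -378 + 318 = -60)
G = -1017 (G = -3 - 1014 = -1017)
G*Y + y = -1017*(-60) - 69 = 61020 - 69 = 60951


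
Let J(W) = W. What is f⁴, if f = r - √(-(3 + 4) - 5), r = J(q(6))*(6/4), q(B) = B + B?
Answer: 81792 - 44928*I*√3 ≈ 81792.0 - 77818.0*I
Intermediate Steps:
q(B) = 2*B
r = 18 (r = (2*6)*(6/4) = 12*(6*(¼)) = 12*(3/2) = 18)
f = 18 - 2*I*√3 (f = 18 - √(-(3 + 4) - 5) = 18 - √(-1*7 - 5) = 18 - √(-7 - 5) = 18 - √(-12) = 18 - 2*I*√3 ≈ 18.0 - 3.4641*I)
f⁴ = (18 - 2*I*√3)⁴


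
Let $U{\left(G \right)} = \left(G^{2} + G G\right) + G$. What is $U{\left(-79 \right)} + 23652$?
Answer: $36055$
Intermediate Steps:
$U{\left(G \right)} = G + 2 G^{2}$ ($U{\left(G \right)} = \left(G^{2} + G^{2}\right) + G = 2 G^{2} + G = G + 2 G^{2}$)
$U{\left(-79 \right)} + 23652 = - 79 \left(1 + 2 \left(-79\right)\right) + 23652 = - 79 \left(1 - 158\right) + 23652 = \left(-79\right) \left(-157\right) + 23652 = 12403 + 23652 = 36055$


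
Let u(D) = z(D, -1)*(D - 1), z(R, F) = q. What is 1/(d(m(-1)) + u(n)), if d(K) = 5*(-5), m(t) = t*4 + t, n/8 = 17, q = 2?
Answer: 1/245 ≈ 0.0040816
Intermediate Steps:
z(R, F) = 2
n = 136 (n = 8*17 = 136)
m(t) = 5*t (m(t) = 4*t + t = 5*t)
u(D) = -2 + 2*D (u(D) = 2*(D - 1) = 2*(-1 + D) = -2 + 2*D)
d(K) = -25
1/(d(m(-1)) + u(n)) = 1/(-25 + (-2 + 2*136)) = 1/(-25 + (-2 + 272)) = 1/(-25 + 270) = 1/245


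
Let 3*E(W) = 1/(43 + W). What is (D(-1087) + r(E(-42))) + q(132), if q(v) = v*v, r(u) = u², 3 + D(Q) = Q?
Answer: 147007/9 ≈ 16334.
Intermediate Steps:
E(W) = 1/(3*(43 + W))
D(Q) = -3 + Q
q(v) = v²
(D(-1087) + r(E(-42))) + q(132) = ((-3 - 1087) + (1/(3*(43 - 42)))²) + 132² = (-1090 + ((⅓)/1)²) + 17424 = (-1090 + ((⅓)*1)²) + 17424 = (-1090 + (⅓)²) + 17424 = (-1090 + ⅑) + 17424 = -9809/9 + 17424 = 147007/9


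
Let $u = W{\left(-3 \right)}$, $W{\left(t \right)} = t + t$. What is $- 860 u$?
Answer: $5160$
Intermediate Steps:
$W{\left(t \right)} = 2 t$
$u = -6$ ($u = 2 \left(-3\right) = -6$)
$- 860 u = \left(-860\right) \left(-6\right) = 5160$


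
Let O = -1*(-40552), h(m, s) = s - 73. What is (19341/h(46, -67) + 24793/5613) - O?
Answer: -4567380379/112260 ≈ -40686.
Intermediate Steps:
h(m, s) = -73 + s
O = 40552
(19341/h(46, -67) + 24793/5613) - O = (19341/(-73 - 67) + 24793/5613) - 1*40552 = (19341/(-140) + 24793*(1/5613)) - 40552 = (19341*(-1/140) + 24793/5613) - 40552 = (-2763/20 + 24793/5613) - 40552 = -15012859/112260 - 40552 = -4567380379/112260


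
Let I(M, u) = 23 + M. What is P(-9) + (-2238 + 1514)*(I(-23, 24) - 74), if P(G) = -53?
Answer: 53523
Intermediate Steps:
P(-9) + (-2238 + 1514)*(I(-23, 24) - 74) = -53 + (-2238 + 1514)*((23 - 23) - 74) = -53 - 724*(0 - 74) = -53 - 724*(-74) = -53 + 53576 = 53523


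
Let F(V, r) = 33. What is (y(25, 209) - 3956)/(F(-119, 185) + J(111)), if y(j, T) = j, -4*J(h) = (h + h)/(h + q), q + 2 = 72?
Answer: -1423022/11835 ≈ -120.24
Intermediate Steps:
q = 70 (q = -2 + 72 = 70)
J(h) = -h/(2*(70 + h)) (J(h) = -(h + h)/(4*(h + 70)) = -2*h/(4*(70 + h)) = -h/(2*(70 + h)))
(y(25, 209) - 3956)/(F(-119, 185) + J(111)) = (25 - 3956)/(33 - 1*111/(140 + 2*111)) = -3931/(33 - 1*111/(140 + 222)) = -3931/(33 - 1*111/362) = -3931/(33 - 1*111*1/362) = -3931/(33 - 111/362) = -3931/11835/362 = -3931*362/11835 = -1423022/11835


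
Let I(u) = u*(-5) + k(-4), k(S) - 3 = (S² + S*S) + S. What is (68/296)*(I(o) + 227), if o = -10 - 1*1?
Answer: 5321/74 ≈ 71.905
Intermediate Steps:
o = -11 (o = -10 - 1 = -11)
k(S) = 3 + S + 2*S² (k(S) = 3 + ((S² + S*S) + S) = 3 + ((S² + S²) + S) = 3 + (2*S² + S) = 3 + (S + 2*S²) = 3 + S + 2*S²)
I(u) = 31 - 5*u (I(u) = u*(-5) + (3 - 4 + 2*(-4)²) = -5*u + (3 - 4 + 2*16) = -5*u + (3 - 4 + 32) = -5*u + 31 = 31 - 5*u)
(68/296)*(I(o) + 227) = (68/296)*((31 - 5*(-11)) + 227) = (68*(1/296))*((31 + 55) + 227) = 17*(86 + 227)/74 = (17/74)*313 = 5321/74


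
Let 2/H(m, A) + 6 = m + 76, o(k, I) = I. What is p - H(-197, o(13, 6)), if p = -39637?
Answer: -5033897/127 ≈ -39637.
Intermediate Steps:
H(m, A) = 2/(70 + m) (H(m, A) = 2/(-6 + (m + 76)) = 2/(-6 + (76 + m)) = 2/(70 + m))
p - H(-197, o(13, 6)) = -39637 - 2/(70 - 197) = -39637 - 2/(-127) = -39637 - 2*(-1)/127 = -39637 - 1*(-2/127) = -39637 + 2/127 = -5033897/127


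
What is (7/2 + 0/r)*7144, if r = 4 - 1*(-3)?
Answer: 25004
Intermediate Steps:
r = 7 (r = 4 + 3 = 7)
(7/2 + 0/r)*7144 = (7/2 + 0/7)*7144 = (7*(1/2) + 0*(1/7))*7144 = (7/2 + 0)*7144 = (7/2)*7144 = 25004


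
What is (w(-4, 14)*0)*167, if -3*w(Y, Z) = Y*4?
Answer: 0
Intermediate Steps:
w(Y, Z) = -4*Y/3 (w(Y, Z) = -Y*4/3 = -4*Y/3)
(w(-4, 14)*0)*167 = (-4/3*(-4)*0)*167 = ((16/3)*0)*167 = 0*167 = 0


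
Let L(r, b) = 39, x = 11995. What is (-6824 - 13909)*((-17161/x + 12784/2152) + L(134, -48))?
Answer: -2910731703318/3226655 ≈ -9.0209e+5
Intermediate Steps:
(-6824 - 13909)*((-17161/x + 12784/2152) + L(134, -48)) = (-6824 - 13909)*((-17161/11995 + 12784/2152) + 39) = -20733*((-17161*1/11995 + 12784*(1/2152)) + 39) = -20733*((-17161/11995 + 1598/269) + 39) = -20733*(14551701/3226655 + 39) = -20733*140391246/3226655 = -2910731703318/3226655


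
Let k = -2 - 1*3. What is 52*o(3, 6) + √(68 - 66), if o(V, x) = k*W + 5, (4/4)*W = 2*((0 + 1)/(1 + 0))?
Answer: -260 + √2 ≈ -258.59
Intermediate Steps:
k = -5 (k = -2 - 3 = -5)
W = 2 (W = 2*((0 + 1)/(1 + 0)) = 2*(1/1) = 2*(1*1) = 2*1 = 2)
o(V, x) = -5 (o(V, x) = -5*2 + 5 = -10 + 5 = -5)
52*o(3, 6) + √(68 - 66) = 52*(-5) + √(68 - 66) = -260 + √2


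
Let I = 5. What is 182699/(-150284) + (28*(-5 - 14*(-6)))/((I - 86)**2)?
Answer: -866259931/986013324 ≈ -0.87855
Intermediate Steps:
182699/(-150284) + (28*(-5 - 14*(-6)))/((I - 86)**2) = 182699/(-150284) + (28*(-5 - 14*(-6)))/((5 - 86)**2) = 182699*(-1/150284) + (28*(-5 + 84))/((-81)**2) = -182699/150284 + (28*79)/6561 = -182699/150284 + 2212*(1/6561) = -182699/150284 + 2212/6561 = -866259931/986013324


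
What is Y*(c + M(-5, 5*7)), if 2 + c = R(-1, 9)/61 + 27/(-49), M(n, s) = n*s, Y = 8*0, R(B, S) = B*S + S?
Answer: 0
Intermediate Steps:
R(B, S) = S + B*S
Y = 0
c = -125/49 (c = -2 + ((9*(1 - 1))/61 + 27/(-49)) = -2 + ((9*0)*(1/61) + 27*(-1/49)) = -2 + (0*(1/61) - 27/49) = -2 + (0 - 27/49) = -2 - 27/49 = -125/49 ≈ -2.5510)
Y*(c + M(-5, 5*7)) = 0*(-125/49 - 25*7) = 0*(-125/49 - 5*35) = 0*(-125/49 - 175) = 0*(-8700/49) = 0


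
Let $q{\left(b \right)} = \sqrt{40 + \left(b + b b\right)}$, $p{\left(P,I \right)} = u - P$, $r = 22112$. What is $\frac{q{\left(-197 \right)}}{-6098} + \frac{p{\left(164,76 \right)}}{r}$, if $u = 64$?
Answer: $- \frac{25}{5528} - \frac{\sqrt{9663}}{3049} \approx -0.036763$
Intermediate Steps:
$p{\left(P,I \right)} = 64 - P$
$q{\left(b \right)} = \sqrt{40 + b + b^{2}}$ ($q{\left(b \right)} = \sqrt{40 + \left(b + b^{2}\right)} = \sqrt{40 + b + b^{2}}$)
$\frac{q{\left(-197 \right)}}{-6098} + \frac{p{\left(164,76 \right)}}{r} = \frac{\sqrt{40 - 197 + \left(-197\right)^{2}}}{-6098} + \frac{64 - 164}{22112} = \sqrt{40 - 197 + 38809} \left(- \frac{1}{6098}\right) + \left(64 - 164\right) \frac{1}{22112} = \sqrt{38652} \left(- \frac{1}{6098}\right) - \frac{25}{5528} = 2 \sqrt{9663} \left(- \frac{1}{6098}\right) - \frac{25}{5528} = - \frac{\sqrt{9663}}{3049} - \frac{25}{5528} = - \frac{25}{5528} - \frac{\sqrt{9663}}{3049}$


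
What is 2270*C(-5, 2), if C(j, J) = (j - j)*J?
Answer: 0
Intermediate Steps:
C(j, J) = 0 (C(j, J) = 0*J = 0)
2270*C(-5, 2) = 2270*0 = 0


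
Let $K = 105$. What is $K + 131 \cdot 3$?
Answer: $498$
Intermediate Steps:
$K + 131 \cdot 3 = 105 + 131 \cdot 3 = 105 + 393 = 498$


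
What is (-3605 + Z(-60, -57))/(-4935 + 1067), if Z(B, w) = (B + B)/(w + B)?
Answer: 140555/150852 ≈ 0.93174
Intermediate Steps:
Z(B, w) = 2*B/(B + w) (Z(B, w) = (2*B)/(B + w) = 2*B/(B + w))
(-3605 + Z(-60, -57))/(-4935 + 1067) = (-3605 + 2*(-60)/(-60 - 57))/(-4935 + 1067) = (-3605 + 2*(-60)/(-117))/(-3868) = (-3605 + 2*(-60)*(-1/117))*(-1/3868) = (-3605 + 40/39)*(-1/3868) = -140555/39*(-1/3868) = 140555/150852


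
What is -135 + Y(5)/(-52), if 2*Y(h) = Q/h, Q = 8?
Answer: -8776/65 ≈ -135.02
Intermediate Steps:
Y(h) = 4/h (Y(h) = (8/h)/2 = 4/h)
-135 + Y(5)/(-52) = -135 + (4/5)/(-52) = -135 - 1/(13*5) = -135 - 1/52*4/5 = -135 - 1/65 = -8776/65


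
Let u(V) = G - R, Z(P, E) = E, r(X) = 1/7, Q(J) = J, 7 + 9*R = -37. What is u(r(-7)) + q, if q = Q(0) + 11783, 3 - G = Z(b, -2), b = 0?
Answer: 106136/9 ≈ 11793.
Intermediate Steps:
R = -44/9 (R = -7/9 + (1/9)*(-37) = -7/9 - 37/9 = -44/9 ≈ -4.8889)
r(X) = 1/7
G = 5 (G = 3 - 1*(-2) = 3 + 2 = 5)
u(V) = 89/9 (u(V) = 5 - 1*(-44/9) = 5 + 44/9 = 89/9)
q = 11783 (q = 0 + 11783 = 11783)
u(r(-7)) + q = 89/9 + 11783 = 106136/9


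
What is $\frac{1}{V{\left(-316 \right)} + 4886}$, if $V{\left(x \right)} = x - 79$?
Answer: $\frac{1}{4491} \approx 0.00022267$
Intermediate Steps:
$V{\left(x \right)} = -79 + x$
$\frac{1}{V{\left(-316 \right)} + 4886} = \frac{1}{\left(-79 - 316\right) + 4886} = \frac{1}{-395 + 4886} = \frac{1}{4491}$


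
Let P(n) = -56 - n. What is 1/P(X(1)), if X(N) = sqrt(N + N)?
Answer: -28/1567 + sqrt(2)/3134 ≈ -0.017417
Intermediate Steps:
X(N) = sqrt(2)*sqrt(N) (X(N) = sqrt(2*N) = sqrt(2)*sqrt(N))
1/P(X(1)) = 1/(-56 - sqrt(2)*sqrt(1)) = 1/(-56 - sqrt(2))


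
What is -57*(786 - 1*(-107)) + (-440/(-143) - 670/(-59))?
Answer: -39029997/767 ≈ -50887.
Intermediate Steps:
-57*(786 - 1*(-107)) + (-440/(-143) - 670/(-59)) = -57*(786 + 107) + (-440*(-1/143) - 670*(-1/59)) = -57*893 + (40/13 + 670/59) = -50901 + 11070/767 = -39029997/767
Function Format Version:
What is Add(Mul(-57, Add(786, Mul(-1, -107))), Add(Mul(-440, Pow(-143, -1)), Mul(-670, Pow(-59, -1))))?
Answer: Rational(-39029997, 767) ≈ -50887.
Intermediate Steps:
Add(Mul(-57, Add(786, Mul(-1, -107))), Add(Mul(-440, Pow(-143, -1)), Mul(-670, Pow(-59, -1)))) = Add(Mul(-57, Add(786, 107)), Add(Mul(-440, Rational(-1, 143)), Mul(-670, Rational(-1, 59)))) = Add(Mul(-57, 893), Add(Rational(40, 13), Rational(670, 59))) = Add(-50901, Rational(11070, 767)) = Rational(-39029997, 767)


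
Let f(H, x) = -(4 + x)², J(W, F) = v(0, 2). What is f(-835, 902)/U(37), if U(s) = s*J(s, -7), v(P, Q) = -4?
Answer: 205209/37 ≈ 5546.2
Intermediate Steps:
J(W, F) = -4
U(s) = -4*s (U(s) = s*(-4) = -4*s)
f(-835, 902)/U(37) = (-(4 + 902)²)/((-4*37)) = -1*906²/(-148) = -1*820836*(-1/148) = -820836*(-1/148) = 205209/37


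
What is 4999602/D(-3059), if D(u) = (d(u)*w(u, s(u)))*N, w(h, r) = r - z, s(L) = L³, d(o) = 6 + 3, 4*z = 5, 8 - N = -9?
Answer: -6666136/5839405013571 ≈ -1.1416e-6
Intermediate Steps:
N = 17 (N = 8 - 1*(-9) = 8 + 9 = 17)
z = 5/4 (z = (¼)*5 = 5/4 ≈ 1.2500)
d(o) = 9
w(h, r) = -5/4 + r (w(h, r) = r - 1*5/4 = r - 5/4 = -5/4 + r)
D(u) = -765/4 + 153*u³ (D(u) = (9*(-5/4 + u³))*17 = (-45/4 + 9*u³)*17 = -765/4 + 153*u³)
4999602/D(-3059) = 4999602/(-765/4 + 153*(-3059)³) = 4999602/(-765/4 + 153*(-28624534379)) = 4999602/(-765/4 - 4379553759987) = 4999602/(-17518215040713/4) = 4999602*(-4/17518215040713) = -6666136/5839405013571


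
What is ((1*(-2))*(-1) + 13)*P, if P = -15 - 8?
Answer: -345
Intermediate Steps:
P = -23
((1*(-2))*(-1) + 13)*P = ((1*(-2))*(-1) + 13)*(-23) = (-2*(-1) + 13)*(-23) = (2 + 13)*(-23) = 15*(-23) = -345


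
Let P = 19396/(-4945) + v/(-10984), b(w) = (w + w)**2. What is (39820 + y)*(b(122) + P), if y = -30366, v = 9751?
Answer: 15284702348526367/27157940 ≈ 5.6281e+8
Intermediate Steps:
b(w) = 4*w**2 (b(w) = (2*w)**2 = 4*w**2)
P = -261264359/54315880 (P = 19396/(-4945) + 9751/(-10984) = 19396*(-1/4945) + 9751*(-1/10984) = -19396/4945 - 9751/10984 = -261264359/54315880 ≈ -4.8101)
(39820 + y)*(b(122) + P) = (39820 - 30366)*(4*122**2 - 261264359/54315880) = 9454*(4*14884 - 261264359/54315880) = 9454*(59536 - 261264359/54315880) = 9454*(3233488967321/54315880) = 15284702348526367/27157940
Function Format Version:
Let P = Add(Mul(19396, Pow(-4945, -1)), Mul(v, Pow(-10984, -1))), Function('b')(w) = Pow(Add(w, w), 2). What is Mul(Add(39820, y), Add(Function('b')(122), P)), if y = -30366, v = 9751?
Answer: Rational(15284702348526367, 27157940) ≈ 5.6281e+8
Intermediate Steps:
Function('b')(w) = Mul(4, Pow(w, 2)) (Function('b')(w) = Pow(Mul(2, w), 2) = Mul(4, Pow(w, 2)))
P = Rational(-261264359, 54315880) (P = Add(Mul(19396, Pow(-4945, -1)), Mul(9751, Pow(-10984, -1))) = Add(Mul(19396, Rational(-1, 4945)), Mul(9751, Rational(-1, 10984))) = Add(Rational(-19396, 4945), Rational(-9751, 10984)) = Rational(-261264359, 54315880) ≈ -4.8101)
Mul(Add(39820, y), Add(Function('b')(122), P)) = Mul(Add(39820, -30366), Add(Mul(4, Pow(122, 2)), Rational(-261264359, 54315880))) = Mul(9454, Add(Mul(4, 14884), Rational(-261264359, 54315880))) = Mul(9454, Add(59536, Rational(-261264359, 54315880))) = Mul(9454, Rational(3233488967321, 54315880)) = Rational(15284702348526367, 27157940)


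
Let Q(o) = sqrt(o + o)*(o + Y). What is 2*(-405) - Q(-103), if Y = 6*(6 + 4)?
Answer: -810 + 43*I*sqrt(206) ≈ -810.0 + 617.17*I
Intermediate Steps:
Y = 60 (Y = 6*10 = 60)
Q(o) = sqrt(2)*sqrt(o)*(60 + o) (Q(o) = sqrt(o + o)*(o + 60) = sqrt(2*o)*(60 + o) = (sqrt(2)*sqrt(o))*(60 + o) = sqrt(2)*sqrt(o)*(60 + o))
2*(-405) - Q(-103) = 2*(-405) - sqrt(2)*sqrt(-103)*(60 - 103) = -810 - sqrt(2)*I*sqrt(103)*(-43) = -810 - (-43)*I*sqrt(206) = -810 + 43*I*sqrt(206)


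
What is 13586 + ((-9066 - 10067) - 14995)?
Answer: -20542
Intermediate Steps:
13586 + ((-9066 - 10067) - 14995) = 13586 + (-19133 - 14995) = 13586 - 34128 = -20542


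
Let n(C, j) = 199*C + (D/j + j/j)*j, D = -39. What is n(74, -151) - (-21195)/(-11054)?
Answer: 160659749/11054 ≈ 14534.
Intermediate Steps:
n(C, j) = 199*C + j*(1 - 39/j) (n(C, j) = 199*C + (-39/j + j/j)*j = 199*C + (-39/j + 1)*j = 199*C + (1 - 39/j)*j = 199*C + j*(1 - 39/j))
n(74, -151) - (-21195)/(-11054) = (-39 - 151 + 199*74) - (-21195)/(-11054) = (-39 - 151 + 14726) - (-21195)*(-1)/11054 = 14536 - 1*21195/11054 = 14536 - 21195/11054 = 160659749/11054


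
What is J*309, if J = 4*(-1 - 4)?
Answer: -6180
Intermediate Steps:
J = -20 (J = 4*(-5) = -20)
J*309 = -20*309 = -6180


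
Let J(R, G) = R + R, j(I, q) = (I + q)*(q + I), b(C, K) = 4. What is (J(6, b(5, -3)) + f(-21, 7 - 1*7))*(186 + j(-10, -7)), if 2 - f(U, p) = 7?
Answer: 3325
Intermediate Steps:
f(U, p) = -5 (f(U, p) = 2 - 1*7 = 2 - 7 = -5)
j(I, q) = (I + q)² (j(I, q) = (I + q)*(I + q) = (I + q)²)
J(R, G) = 2*R
(J(6, b(5, -3)) + f(-21, 7 - 1*7))*(186 + j(-10, -7)) = (2*6 - 5)*(186 + (-10 - 7)²) = (12 - 5)*(186 + (-17)²) = 7*(186 + 289) = 7*475 = 3325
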